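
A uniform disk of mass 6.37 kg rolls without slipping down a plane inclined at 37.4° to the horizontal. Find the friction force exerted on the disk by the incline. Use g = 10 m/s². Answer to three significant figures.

With I = (1/2)MR², the ratio k = I/(MR²) is 0.5.
Translational: Mg sinθ − f = Ma. Rotational about the CM: fR = Iα = kMRa, so f = kMa.
Combining, a = g sinθ/(1+k) and f = kMa = kMg sinθ/(1+k).
f = 0.5 × 6.37 × 10 × sin37.4° / 1.5 ≈ 12.9 N.

f ≈ 12.9 N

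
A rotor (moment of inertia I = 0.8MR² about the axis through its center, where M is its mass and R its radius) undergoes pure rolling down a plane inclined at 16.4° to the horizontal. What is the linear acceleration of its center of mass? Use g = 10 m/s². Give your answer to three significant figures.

Here I = 0.8MR², so the shape factor k = I/(MR²) = 0.8.
Translational: Mg sinθ − f = Ma. Rotational about the CM: fR = Iα = kMRa, so f = kMa.
Eliminating f: Mg sinθ = (1+k)Ma, so a = g sinθ/(1+k) = 10 × sin16.4° / 1.8 ≈ 1.57 m/s².

a ≈ 1.57 m/s²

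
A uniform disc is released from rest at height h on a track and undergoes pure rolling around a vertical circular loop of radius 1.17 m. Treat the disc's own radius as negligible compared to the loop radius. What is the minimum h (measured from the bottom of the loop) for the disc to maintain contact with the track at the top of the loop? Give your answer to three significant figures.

With I = (1/2)MR², the ratio k = I/(MR²) is 0.5.
At the top, contact is just lost when gravity alone supplies the centripetal force: Mg = Mv_top²/r, i.e. v_top² = gr.
With ω = v/R, the kinetic energy at speed v is ½(1+k)Mv² = (3/4)Mv².
Energy conservation from release (height h) to the top (height 2r): Mgh = Mg(2r) + (3/4)M·gr.
Thus h_min = 2r + (1+k)r/2 = r(2 + 1.5/2) = 1.17 × 2.75 ≈ 3.22 m.

h_min ≈ 3.22 m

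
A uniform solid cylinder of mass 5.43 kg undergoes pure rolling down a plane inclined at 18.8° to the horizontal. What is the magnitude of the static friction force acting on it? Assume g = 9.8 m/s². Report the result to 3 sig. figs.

f ≈ 5.72 N

For this body I = (1/2)MR², i.e. k = I/(MR²) = 0.5.
Along the incline Mg sinθ − f = Ma, and torque about the center fR = Iα = kMR²(a/R) gives f = kMa.
Combining, a = g sinθ/(1+k) and f = kMa = kMg sinθ/(1+k).
f = 0.5 × 5.43 × 9.8 × sin18.8° / 1.5 ≈ 5.72 N.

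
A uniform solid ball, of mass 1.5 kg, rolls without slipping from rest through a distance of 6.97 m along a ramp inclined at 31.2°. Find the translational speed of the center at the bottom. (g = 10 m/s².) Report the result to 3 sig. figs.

v ≈ 7.18 m/s

For this body I = (2/5)MR², i.e. k = I/(MR²) = 0.4.
The rolling condition ω = v/R makes the rotational term ½I(v/R)² = ½kMv², so KE_total = ½(1+k)Mv² = (7/10)Mv².
The vertical drop is h = L sinθ = 6.97 × sin31.2° = 3.611 m.
Energy conservation: Mgh = (7/10)Mv², so v = √(2gh/(1+k)) = √(2 × 10 × 3.611 / 1.4) ≈ 7.18 m/s.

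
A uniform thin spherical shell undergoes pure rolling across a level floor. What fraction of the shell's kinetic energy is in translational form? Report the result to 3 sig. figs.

fraction ≈ 0.600

The moment of inertia is (2/3)MR², giving k ≡ I/(MR²) = 2/3.
With ω = v/R, KE_trans = ½Mv² and KE_rot = ½Iω² = ½kMv², so KE_total = ½(1+k)Mv².
The translational fraction is therefore 1/(1+k) = 1/1.667 ≈ 0.600.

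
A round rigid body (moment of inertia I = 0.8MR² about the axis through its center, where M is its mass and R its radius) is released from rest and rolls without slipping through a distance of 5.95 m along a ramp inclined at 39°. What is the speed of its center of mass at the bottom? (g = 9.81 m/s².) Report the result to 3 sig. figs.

With I = 0.8MR², the ratio k = I/(MR²) is 0.8.
The rolling condition ω = v/R makes the rotational term ½I(v/R)² = ½kMv², so KE_total = ½(1+k)Mv² = (9/10)Mv².
The vertical drop is h = L sinθ = 5.95 × sin39° = 3.744 m.
Energy conservation: Mgh = (9/10)Mv², so v = √(2gh/(1+k)) = √(2 × 9.81 × 3.744 / 1.8) ≈ 6.39 m/s.

v ≈ 6.39 m/s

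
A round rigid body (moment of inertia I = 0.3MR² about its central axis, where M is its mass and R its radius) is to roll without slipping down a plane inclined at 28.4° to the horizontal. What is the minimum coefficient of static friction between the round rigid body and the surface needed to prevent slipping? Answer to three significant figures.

μ_min ≈ 0.125

The moment of inertia is 0.3MR², giving k ≡ I/(MR²) = 0.3.
Along the incline Mg sinθ − f = Ma, and torque about the center fR = Iα = kMR²(a/R) gives f = kMa.
These give a = g sinθ/(1+k) and the required friction f = kMg sinθ/(1+k).
The normal force is N = Mg cosθ, so μ_min = f/N = k tanθ/(1+k).
μ_min = 0.3 × tan28.4° / 1.3 ≈ 0.125.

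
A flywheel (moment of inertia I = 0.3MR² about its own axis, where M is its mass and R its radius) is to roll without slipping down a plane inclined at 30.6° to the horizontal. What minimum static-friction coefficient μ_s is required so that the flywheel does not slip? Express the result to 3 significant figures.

Here I = 0.3MR², so the shape factor k = I/(MR²) = 0.3.
Newton's second law down the slope: Mg sinθ − f = Ma. The torque equation fR = Iα (with α = a/R) gives f = kMa.
These give a = g sinθ/(1+k) and the required friction f = kMg sinθ/(1+k).
With N = Mg cosθ, the no-slip condition f ≤ μN gives μ_min = f/N = k tanθ/(1+k).
μ_min = 0.3 × tan30.6° / 1.3 ≈ 0.136.

μ_min ≈ 0.136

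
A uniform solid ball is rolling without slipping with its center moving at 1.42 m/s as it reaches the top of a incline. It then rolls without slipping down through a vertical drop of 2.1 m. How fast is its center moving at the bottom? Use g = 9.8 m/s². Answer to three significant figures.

v ≈ 5.61 m/s

With I = (2/5)MR², the ratio k = I/(MR²) is 0.4.
Pure rolling means v = ωR; then KE = ½Mv² + ½I(v/R)² = ½(1+k)Mv² = (7/10)Mv².
Energy conservation: (7/10)Mv₀² + Mgh = (7/10)Mv², so v² = v₀² + 2gh/(1+k).
v = √(1.42² + 2×9.8×2.1/1.4) = √31.42 ≈ 5.61 m/s.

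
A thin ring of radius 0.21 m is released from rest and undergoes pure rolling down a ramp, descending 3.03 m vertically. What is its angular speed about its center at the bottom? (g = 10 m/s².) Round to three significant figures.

ω ≈ 26.2 rad/s

The moment of inertia is MR², giving k ≡ I/(MR²) = 1.
The rolling condition ω = v/R makes the rotational term ½I(v/R)² = ½kMv², so KE_total = ½(1+k)Mv² = Mv².
Energy conservation Mgh = ½(1+k)Mv² gives v = √(2gh/(1+k)) = √(2 × 10 × 3.03 / 2) = 5.505 m/s.
The angular speed follows from ω = v/R = 5.505/0.21 ≈ 26.2 rad/s.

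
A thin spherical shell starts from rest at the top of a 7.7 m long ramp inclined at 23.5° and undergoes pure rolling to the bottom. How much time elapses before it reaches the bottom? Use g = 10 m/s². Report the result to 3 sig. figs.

Here I = (2/3)MR², so the shape factor k = I/(MR²) = 2/3.
Along the incline Mg sinθ − f = Ma, and torque about the center fR = Iα = kMR²(a/R) gives f = kMa.
Hence a = g sinθ/(1+k) = 10×sin23.5°/1.667 = 2.392 m/s².
With constant a from rest, t = √(2L/a) = √(2·7.7/2.392) ≈ 2.54 s.

t ≈ 2.54 s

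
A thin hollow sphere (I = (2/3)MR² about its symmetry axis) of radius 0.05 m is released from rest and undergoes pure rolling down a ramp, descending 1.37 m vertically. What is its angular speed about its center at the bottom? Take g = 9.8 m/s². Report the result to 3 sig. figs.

ω ≈ 80.3 rad/s

The moment of inertia is (2/3)MR², giving k ≡ I/(MR²) = 2/3.
Rolling without slipping gives ω = v/R, so the total kinetic energy is ½Mv² + ½Iω² = ½(1+k)Mv² = (5/6)Mv².
Energy conservation Mgh = ½(1+k)Mv² gives v = √(2gh/(1+k)) = √(2 × 9.8 × 1.37 / 1.667) = 4.014 m/s.
The angular speed follows from ω = v/R = 4.014/0.05 ≈ 80.3 rad/s.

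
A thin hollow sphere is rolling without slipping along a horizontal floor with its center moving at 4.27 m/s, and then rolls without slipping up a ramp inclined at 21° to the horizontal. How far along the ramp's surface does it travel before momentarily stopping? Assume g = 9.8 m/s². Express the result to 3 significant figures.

With I = (2/3)MR², the ratio k = I/(MR²) is 2/3.
The rolling condition ω = v/R makes the rotational term ½I(v/R)² = ½kMv², so KE_total = ½(1+k)Mv² = (5/6)Mv².
Setting this equal to Mgh gives the vertical rise h = (1+k)v₀²/(2g) = 1.667×4.27²/(2×9.8) = 1.55 m.
The distance along the slope is d = h/sinθ = 1.55/sin21° ≈ 4.33 m.

d ≈ 4.33 m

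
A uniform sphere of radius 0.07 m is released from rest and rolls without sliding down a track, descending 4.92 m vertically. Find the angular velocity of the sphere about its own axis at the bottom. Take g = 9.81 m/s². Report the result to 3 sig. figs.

ω ≈ 119 rad/s

With I = (2/5)MR², the ratio k = I/(MR²) is 0.4.
Pure rolling means v = ωR; then KE = ½Mv² + ½I(v/R)² = ½(1+k)Mv² = (7/10)Mv².
Energy conservation Mgh = ½(1+k)Mv² gives v = √(2gh/(1+k)) = √(2 × 9.81 × 4.92 / 1.4) = 8.304 m/s.
The angular speed follows from ω = v/R = 8.304/0.07 ≈ 119 rad/s.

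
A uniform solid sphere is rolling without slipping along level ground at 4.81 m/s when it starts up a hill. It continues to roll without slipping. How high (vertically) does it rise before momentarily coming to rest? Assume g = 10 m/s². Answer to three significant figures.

h ≈ 1.62 m

Here I = (2/5)MR², so the shape factor k = I/(MR²) = 0.4.
Since it rolls without slipping, ω = v/R and KE = ½Mv² + ½Iω² = ½(1+k)Mv² = (7/10)Mv².
All of this converts to potential energy at the highest point: (7/10)Mv₀² = Mgh.
Thus h = (1+k)v₀²/(2g) = 1.4 × 4.81² / (2 × 10) ≈ 1.62 m.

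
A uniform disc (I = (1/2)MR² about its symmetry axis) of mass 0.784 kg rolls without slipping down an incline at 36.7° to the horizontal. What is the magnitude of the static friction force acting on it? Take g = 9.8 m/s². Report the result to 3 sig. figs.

Here I = (1/2)MR², so the shape factor k = I/(MR²) = 0.5.
Along the incline Mg sinθ − f = Ma, and torque about the center fR = Iα = kMR²(a/R) gives f = kMa.
Combining, a = g sinθ/(1+k) and f = kMa = kMg sinθ/(1+k).
f = 0.5 × 0.784 × 9.8 × sin36.7° / 1.5 ≈ 1.53 N.

f ≈ 1.53 N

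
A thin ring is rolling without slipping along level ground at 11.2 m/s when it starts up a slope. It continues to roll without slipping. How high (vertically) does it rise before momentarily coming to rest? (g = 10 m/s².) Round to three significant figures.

For this body I = MR², i.e. k = I/(MR²) = 1.
Rolling without slipping gives ω = v/R, so the total kinetic energy is ½Mv² + ½Iω² = ½(1+k)Mv² = Mv².
All of this converts to potential energy at the highest point: Mv₀² = Mgh.
Thus h = (1+k)v₀²/(2g) = 2 × 11.2² / (2 × 10) ≈ 12.5 m.

h ≈ 12.5 m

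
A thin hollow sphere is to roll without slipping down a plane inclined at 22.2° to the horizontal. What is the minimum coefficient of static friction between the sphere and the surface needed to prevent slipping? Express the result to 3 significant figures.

μ_min ≈ 0.163

With I = (2/3)MR², the ratio k = I/(MR²) is 2/3.
Translational: Mg sinθ − f = Ma. Rotational about the CM: fR = Iα = kMRa, so f = kMa.
These give a = g sinθ/(1+k) and the required friction f = kMg sinθ/(1+k).
With N = Mg cosθ, the no-slip condition f ≤ μN gives μ_min = f/N = k tanθ/(1+k).
μ_min = (2/3) × tan22.2° / 1.667 ≈ 0.163.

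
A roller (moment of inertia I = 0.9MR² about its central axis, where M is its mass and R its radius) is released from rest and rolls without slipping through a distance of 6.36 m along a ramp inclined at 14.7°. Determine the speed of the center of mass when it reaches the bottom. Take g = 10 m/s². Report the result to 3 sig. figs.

For this body I = 0.9MR², i.e. k = I/(MR²) = 0.9.
Pure rolling means v = ωR; then KE = ½Mv² + ½I(v/R)² = ½(1+k)Mv² = (19/20)Mv².
The vertical drop is h = L sinθ = 6.36 × sin14.7° = 1.614 m.
Energy conservation: Mgh = (19/20)Mv², so v = √(2gh/(1+k)) = √(2 × 10 × 1.614 / 1.9) ≈ 4.12 m/s.

v ≈ 4.12 m/s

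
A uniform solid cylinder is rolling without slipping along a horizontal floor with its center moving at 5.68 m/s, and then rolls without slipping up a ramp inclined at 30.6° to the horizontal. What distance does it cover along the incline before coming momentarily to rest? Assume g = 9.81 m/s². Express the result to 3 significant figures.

The moment of inertia is (1/2)MR², giving k ≡ I/(MR²) = 0.5.
The rolling condition ω = v/R makes the rotational term ½I(v/R)² = ½kMv², so KE_total = ½(1+k)Mv² = (3/4)Mv².
Setting this equal to Mgh gives the vertical rise h = (1+k)v₀²/(2g) = 1.5×5.68²/(2×9.81) = 2.467 m.
Along the incline, d = h/sinθ = 2.467/sin30.6° ≈ 4.85 m.

d ≈ 4.85 m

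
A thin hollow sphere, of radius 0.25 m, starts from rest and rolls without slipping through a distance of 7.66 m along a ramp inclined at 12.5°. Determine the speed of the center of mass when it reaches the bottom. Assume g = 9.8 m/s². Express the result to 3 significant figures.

The moment of inertia is (2/3)MR², giving k ≡ I/(MR²) = 2/3.
The rolling condition ω = v/R makes the rotational term ½I(v/R)² = ½kMv², so KE_total = ½(1+k)Mv² = (5/6)Mv².
The vertical drop is h = L sinθ = 7.66 × sin12.5° = 1.658 m.
Setting Mgh = (5/6)Mv² gives v = √(2gh/(1+k)) = √(2·9.8·1.658/1.667) ≈ 4.42 m/s.

v ≈ 4.42 m/s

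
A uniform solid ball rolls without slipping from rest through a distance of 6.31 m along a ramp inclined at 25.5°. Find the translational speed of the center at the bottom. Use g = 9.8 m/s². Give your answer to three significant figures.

v ≈ 6.17 m/s

The moment of inertia is (2/5)MR², giving k ≡ I/(MR²) = 0.4.
Since it rolls without slipping, ω = v/R and KE = ½Mv² + ½Iω² = ½(1+k)Mv² = (7/10)Mv².
The vertical drop is h = L sinθ = 6.31 × sin25.5° = 2.717 m.
Setting Mgh = (7/10)Mv² gives v = √(2gh/(1+k)) = √(2·9.8·2.717/1.4) ≈ 6.17 m/s.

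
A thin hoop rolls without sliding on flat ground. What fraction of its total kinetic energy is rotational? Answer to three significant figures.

With I = MR², the ratio k = I/(MR²) is 1.
With ω = v/R, KE_trans = ½Mv² and KE_rot = ½Iω² = ½kMv², so KE_total = ½(1+k)Mv².
The rotational fraction is therefore k/(1+k) = 1/2 ≈ 0.500.

fraction ≈ 0.500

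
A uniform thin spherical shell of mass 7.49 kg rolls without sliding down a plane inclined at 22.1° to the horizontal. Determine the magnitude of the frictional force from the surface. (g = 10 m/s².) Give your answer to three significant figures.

f ≈ 11.3 N

Here I = (2/3)MR², so the shape factor k = I/(MR²) = 2/3.
Newton's second law down the slope: Mg sinθ − f = Ma. The torque equation fR = Iα (with α = a/R) gives f = kMa.
Combining, a = g sinθ/(1+k) and f = kMa = kMg sinθ/(1+k).
f = (2/3) × 7.49 × 10 × sin22.1° / 1.667 ≈ 11.3 N.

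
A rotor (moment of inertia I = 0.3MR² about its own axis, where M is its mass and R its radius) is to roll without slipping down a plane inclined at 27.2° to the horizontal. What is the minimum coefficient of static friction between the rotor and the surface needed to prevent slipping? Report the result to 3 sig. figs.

With I = 0.3MR², the ratio k = I/(MR²) is 0.3.
Translational: Mg sinθ − f = Ma. Rotational about the CM: fR = Iα = kMRa, so f = kMa.
These give a = g sinθ/(1+k) and the required friction f = kMg sinθ/(1+k).
With N = Mg cosθ, the no-slip condition f ≤ μN gives μ_min = f/N = k tanθ/(1+k).
μ_min = 0.3 × tan27.2° / 1.3 ≈ 0.119.

μ_min ≈ 0.119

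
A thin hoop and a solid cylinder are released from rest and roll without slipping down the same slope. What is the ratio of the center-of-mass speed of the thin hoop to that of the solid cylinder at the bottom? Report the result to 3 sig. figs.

Each satisfies Mgh = ½(1+k)Mv² with k = I/(MR²), so v ∝ 1/√(1+k).
For the thin hoop k = 1; for the solid cylinder k = 0.5.
v₁/v₂ = √((1+k₂)/(1+k₁)) = √(1.5/2) ≈ 0.866.

v_ratio ≈ 0.866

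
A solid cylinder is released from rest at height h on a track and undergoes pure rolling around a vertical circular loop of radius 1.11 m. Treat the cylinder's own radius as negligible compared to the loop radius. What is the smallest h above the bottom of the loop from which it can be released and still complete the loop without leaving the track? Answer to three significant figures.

With I = (1/2)MR², the ratio k = I/(MR²) is 0.5.
At the top of the loop, the minimum-contact condition is Mg = Mv_top²/r, so v_top² = gr.
With ω = v/R, the kinetic energy at speed v is ½(1+k)Mv² = (3/4)Mv².
Energy conservation from release (height h) to the top (height 2r): Mgh = Mg(2r) + (3/4)M·gr.
Thus h_min = 2r + (1+k)r/2 = r(2 + 1.5/2) = 1.11 × 2.75 ≈ 3.05 m.

h_min ≈ 3.05 m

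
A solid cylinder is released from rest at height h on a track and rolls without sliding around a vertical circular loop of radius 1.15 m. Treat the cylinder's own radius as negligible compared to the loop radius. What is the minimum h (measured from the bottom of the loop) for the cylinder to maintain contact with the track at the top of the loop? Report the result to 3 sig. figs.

The moment of inertia is (1/2)MR², giving k ≡ I/(MR²) = 0.5.
At the top, contact is just lost when gravity alone supplies the centripetal force: Mg = Mv_top²/r, i.e. v_top² = gr.
With ω = v/R, the kinetic energy at speed v is ½(1+k)Mv² = (3/4)Mv².
Energy conservation from release (height h) to the top (height 2r): Mgh = Mg(2r) + (3/4)M·gr.
Thus h_min = 2r + (1+k)r/2 = r(2 + 1.5/2) = 1.15 × 2.75 ≈ 3.16 m.

h_min ≈ 3.16 m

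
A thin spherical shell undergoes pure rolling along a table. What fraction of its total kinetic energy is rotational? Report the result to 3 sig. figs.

fraction ≈ 0.400

For this body I = (2/3)MR², i.e. k = I/(MR²) = 2/3.
Since ω = v/R, the translational part is ½Mv² and the rotational part is ½I(v/R)² = ½kMv²; the total is ½(1+k)Mv².
The rotational fraction is therefore k/(1+k) = (2/3)/1.667 ≈ 0.400.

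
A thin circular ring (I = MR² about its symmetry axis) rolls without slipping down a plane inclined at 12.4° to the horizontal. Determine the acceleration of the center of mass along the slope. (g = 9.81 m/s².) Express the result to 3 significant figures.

Here I = MR², so the shape factor k = I/(MR²) = 1.
Along the incline Mg sinθ − f = Ma, and torque about the center fR = Iα = kMR²(a/R) gives f = kMa.
Eliminating f: Mg sinθ = (1+k)Ma, so a = g sinθ/(1+k) = 9.81 × sin12.4° / 2 ≈ 1.05 m/s².

a ≈ 1.05 m/s²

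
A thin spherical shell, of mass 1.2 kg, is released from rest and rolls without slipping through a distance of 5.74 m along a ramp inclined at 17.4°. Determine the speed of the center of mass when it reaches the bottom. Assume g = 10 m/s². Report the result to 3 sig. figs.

With I = (2/3)MR², the ratio k = I/(MR²) is 2/3.
Rolling without slipping gives ω = v/R, so the total kinetic energy is ½Mv² + ½Iω² = ½(1+k)Mv² = (5/6)Mv².
The vertical drop is h = L sinθ = 5.74 × sin17.4° = 1.716 m.
Setting Mgh = (5/6)Mv² gives v = √(2gh/(1+k)) = √(2·10·1.716/1.667) ≈ 4.54 m/s.

v ≈ 4.54 m/s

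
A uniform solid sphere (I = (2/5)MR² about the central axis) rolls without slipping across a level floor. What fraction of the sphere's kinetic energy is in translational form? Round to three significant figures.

With I = (2/5)MR², the ratio k = I/(MR²) is 0.4.
Since ω = v/R, the translational part is ½Mv² and the rotational part is ½I(v/R)² = ½kMv²; the total is ½(1+k)Mv².
The translational fraction is therefore 1/(1+k) = 1/1.4 ≈ 0.714.

fraction ≈ 0.714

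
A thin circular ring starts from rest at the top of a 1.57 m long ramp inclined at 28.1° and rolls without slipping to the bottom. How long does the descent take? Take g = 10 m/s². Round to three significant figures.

t ≈ 1.15 s

The moment of inertia is MR², giving k ≡ I/(MR²) = 1.
Translational: Mg sinθ − f = Ma. Rotational about the CM: fR = Iα = kMRa, so f = kMa.
Hence a = g sinθ/(1+k) = 10×sin28.1°/2 = 2.355 m/s².
Starting from rest, L = ½at², so t = √(2L/a) = √(2×1.57/2.355) ≈ 1.15 s.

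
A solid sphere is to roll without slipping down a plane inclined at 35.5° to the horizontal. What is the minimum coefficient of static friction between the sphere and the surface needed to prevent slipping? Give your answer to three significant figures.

Here I = (2/5)MR², so the shape factor k = I/(MR²) = 0.4.
Newton's second law down the slope: Mg sinθ − f = Ma. The torque equation fR = Iα (with α = a/R) gives f = kMa.
These give a = g sinθ/(1+k) and the required friction f = kMg sinθ/(1+k).
With N = Mg cosθ, the no-slip condition f ≤ μN gives μ_min = f/N = k tanθ/(1+k).
μ_min = 0.4 × tan35.5° / 1.4 ≈ 0.204.

μ_min ≈ 0.204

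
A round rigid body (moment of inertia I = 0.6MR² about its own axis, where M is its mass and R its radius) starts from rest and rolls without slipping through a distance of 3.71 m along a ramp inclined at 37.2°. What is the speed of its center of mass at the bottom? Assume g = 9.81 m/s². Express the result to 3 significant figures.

Here I = 0.6MR², so the shape factor k = I/(MR²) = 0.6.
Rolling without slipping gives ω = v/R, so the total kinetic energy is ½Mv² + ½Iω² = ½(1+k)Mv² = (4/5)Mv².
The vertical drop is h = L sinθ = 3.71 × sin37.2° = 2.243 m.
Setting Mgh = (4/5)Mv² gives v = √(2gh/(1+k)) = √(2·9.81·2.243/1.6) ≈ 5.24 m/s.

v ≈ 5.24 m/s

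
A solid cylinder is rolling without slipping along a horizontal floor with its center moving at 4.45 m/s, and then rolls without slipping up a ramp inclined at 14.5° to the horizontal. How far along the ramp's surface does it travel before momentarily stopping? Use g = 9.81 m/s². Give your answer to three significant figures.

d ≈ 6.05 m

Here I = (1/2)MR², so the shape factor k = I/(MR²) = 0.5.
Pure rolling means v = ωR; then KE = ½Mv² + ½I(v/R)² = ½(1+k)Mv² = (3/4)Mv².
Setting this equal to Mgh gives the vertical rise h = (1+k)v₀²/(2g) = 1.5×4.45²/(2×9.81) = 1.514 m.
Along the incline, d = h/sinθ = 1.514/sin14.5° ≈ 6.05 m.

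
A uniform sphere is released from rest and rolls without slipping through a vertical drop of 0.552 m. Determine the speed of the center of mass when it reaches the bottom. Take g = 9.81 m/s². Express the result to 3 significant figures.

Here I = (2/5)MR², so the shape factor k = I/(MR²) = 0.4.
Since it rolls without slipping, ω = v/R and KE = ½Mv² + ½Iω² = ½(1+k)Mv² = (7/10)Mv².
Setting Mgh = (7/10)Mv² gives v = √(2gh/(1+k)) = √(2·9.81·0.552/1.4) ≈ 2.78 m/s.

v ≈ 2.78 m/s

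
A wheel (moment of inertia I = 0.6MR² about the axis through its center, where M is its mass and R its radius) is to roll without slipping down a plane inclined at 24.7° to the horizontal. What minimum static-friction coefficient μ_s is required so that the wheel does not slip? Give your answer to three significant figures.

With I = 0.6MR², the ratio k = I/(MR²) is 0.6.
Along the incline Mg sinθ − f = Ma, and torque about the center fR = Iα = kMR²(a/R) gives f = kMa.
These give a = g sinθ/(1+k) and the required friction f = kMg sinθ/(1+k).
With N = Mg cosθ, the no-slip condition f ≤ μN gives μ_min = f/N = k tanθ/(1+k).
μ_min = 0.6 × tan24.7° / 1.6 ≈ 0.172.

μ_min ≈ 0.172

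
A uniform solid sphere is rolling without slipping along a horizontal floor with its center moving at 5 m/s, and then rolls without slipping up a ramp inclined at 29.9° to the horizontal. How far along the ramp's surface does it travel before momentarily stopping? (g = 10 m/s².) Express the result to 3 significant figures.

d ≈ 3.51 m

Here I = (2/5)MR², so the shape factor k = I/(MR²) = 0.4.
The rolling condition ω = v/R makes the rotational term ½I(v/R)² = ½kMv², so KE_total = ½(1+k)Mv² = (7/10)Mv².
Setting this equal to Mgh gives the vertical rise h = (1+k)v₀²/(2g) = 1.4×5²/(2×10) = 1.75 m.
The distance along the slope is d = h/sinθ = 1.75/sin29.9° ≈ 3.51 m.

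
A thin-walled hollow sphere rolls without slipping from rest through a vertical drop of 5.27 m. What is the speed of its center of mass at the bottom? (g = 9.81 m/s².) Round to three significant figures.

v ≈ 7.88 m/s

The moment of inertia is (2/3)MR², giving k ≡ I/(MR²) = 2/3.
The rolling condition ω = v/R makes the rotational term ½I(v/R)² = ½kMv², so KE_total = ½(1+k)Mv² = (5/6)Mv².
Setting Mgh = (5/6)Mv² gives v = √(2gh/(1+k)) = √(2·9.81·5.27/1.667) ≈ 7.88 m/s.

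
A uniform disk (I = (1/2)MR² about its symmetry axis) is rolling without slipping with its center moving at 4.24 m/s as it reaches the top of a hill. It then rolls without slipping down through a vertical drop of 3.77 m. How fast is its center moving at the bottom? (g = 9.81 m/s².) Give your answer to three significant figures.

v ≈ 8.20 m/s

For this body I = (1/2)MR², i.e. k = I/(MR²) = 0.5.
The rolling condition ω = v/R makes the rotational term ½I(v/R)² = ½kMv², so KE_total = ½(1+k)Mv² = (3/4)Mv².
Energy conservation: (3/4)Mv₀² + Mgh = (3/4)Mv², so v² = v₀² + 2gh/(1+k).
v = √(4.24² + 2×9.81×3.77/1.5) = √67.29 ≈ 8.20 m/s.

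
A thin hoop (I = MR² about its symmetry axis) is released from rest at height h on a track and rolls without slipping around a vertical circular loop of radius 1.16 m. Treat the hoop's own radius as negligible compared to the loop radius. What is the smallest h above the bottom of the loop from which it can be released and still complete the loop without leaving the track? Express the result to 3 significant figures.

h_min ≈ 3.48 m

For this body I = MR², i.e. k = I/(MR²) = 1.
At the top, contact is just lost when gravity alone supplies the centripetal force: Mg = Mv_top²/r, i.e. v_top² = gr.
With ω = v/R, the kinetic energy at speed v is ½(1+k)Mv² = Mv².
Energy conservation from release (height h) to the top (height 2r): Mgh = Mg(2r) + M·gr.
Thus h_min = 2r + (1+k)r/2 = r(2 + 2/2) = 1.16 × 3 ≈ 3.48 m.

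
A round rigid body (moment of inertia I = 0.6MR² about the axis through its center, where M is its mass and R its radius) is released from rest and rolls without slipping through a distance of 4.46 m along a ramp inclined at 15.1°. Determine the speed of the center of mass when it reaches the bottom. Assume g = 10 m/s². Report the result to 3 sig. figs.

v ≈ 3.81 m/s

For this body I = 0.6MR², i.e. k = I/(MR²) = 0.6.
The rolling condition ω = v/R makes the rotational term ½I(v/R)² = ½kMv², so KE_total = ½(1+k)Mv² = (4/5)Mv².
The vertical drop is h = L sinθ = 4.46 × sin15.1° = 1.162 m.
Energy conservation: Mgh = (4/5)Mv², so v = √(2gh/(1+k)) = √(2 × 10 × 1.162 / 1.6) ≈ 3.81 m/s.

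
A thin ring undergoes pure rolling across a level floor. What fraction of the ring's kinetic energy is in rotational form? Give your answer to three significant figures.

The moment of inertia is MR², giving k ≡ I/(MR²) = 1.
Since ω = v/R, the translational part is ½Mv² and the rotational part is ½I(v/R)² = ½kMv²; the total is ½(1+k)Mv².
The rotational fraction is therefore k/(1+k) = 1/2 ≈ 0.500.

fraction ≈ 0.500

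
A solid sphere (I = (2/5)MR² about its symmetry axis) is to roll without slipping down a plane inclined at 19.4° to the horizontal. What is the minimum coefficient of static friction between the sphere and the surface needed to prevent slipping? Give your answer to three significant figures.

With I = (2/5)MR², the ratio k = I/(MR²) is 0.4.
Newton's second law down the slope: Mg sinθ − f = Ma. The torque equation fR = Iα (with α = a/R) gives f = kMa.
These give a = g sinθ/(1+k) and the required friction f = kMg sinθ/(1+k).
With N = Mg cosθ, the no-slip condition f ≤ μN gives μ_min = f/N = k tanθ/(1+k).
μ_min = 0.4 × tan19.4° / 1.4 ≈ 0.101.

μ_min ≈ 0.101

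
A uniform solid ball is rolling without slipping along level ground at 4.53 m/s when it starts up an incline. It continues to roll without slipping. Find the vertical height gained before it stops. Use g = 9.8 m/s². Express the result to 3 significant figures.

Here I = (2/5)MR², so the shape factor k = I/(MR²) = 0.4.
Since it rolls without slipping, ω = v/R and KE = ½Mv² + ½Iω² = ½(1+k)Mv² = (7/10)Mv².
At the top the kinetic energy is zero, so (7/10)Mv₀² = Mgh.
Thus h = (1+k)v₀²/(2g) = 1.4 × 4.53² / (2 × 9.8) ≈ 1.47 m.

h ≈ 1.47 m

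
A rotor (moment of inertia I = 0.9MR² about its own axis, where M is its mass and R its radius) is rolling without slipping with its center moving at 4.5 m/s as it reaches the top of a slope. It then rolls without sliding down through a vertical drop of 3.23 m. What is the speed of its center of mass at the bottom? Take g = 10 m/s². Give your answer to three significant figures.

Here I = 0.9MR², so the shape factor k = I/(MR²) = 0.9.
Pure rolling means v = ωR; then KE = ½Mv² + ½I(v/R)² = ½(1+k)Mv² = (19/20)Mv².
Conserving energy between top and bottom: (19/20)Mv² = (19/20)Mv₀² + Mgh, hence v² = v₀² + 2gh/(1+k).
v = √(4.5² + 2×10×3.23/1.9) = √54.25 ≈ 7.37 m/s.

v ≈ 7.37 m/s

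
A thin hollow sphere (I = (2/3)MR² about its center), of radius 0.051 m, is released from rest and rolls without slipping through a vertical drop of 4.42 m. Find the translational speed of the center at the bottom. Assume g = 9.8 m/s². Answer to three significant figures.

With I = (2/3)MR², the ratio k = I/(MR²) is 2/3.
Pure rolling means v = ωR; then KE = ½Mv² + ½I(v/R)² = ½(1+k)Mv² = (5/6)Mv².
Energy conservation: Mgh = (5/6)Mv², so v = √(2gh/(1+k)) = √(2 × 9.8 × 4.42 / 1.667) ≈ 7.21 m/s.

v ≈ 7.21 m/s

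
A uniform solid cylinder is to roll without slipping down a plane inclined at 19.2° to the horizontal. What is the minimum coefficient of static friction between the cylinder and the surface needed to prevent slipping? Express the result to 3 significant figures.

μ_min ≈ 0.116

With I = (1/2)MR², the ratio k = I/(MR²) is 0.5.
Newton's second law down the slope: Mg sinθ − f = Ma. The torque equation fR = Iα (with α = a/R) gives f = kMa.
These give a = g sinθ/(1+k) and the required friction f = kMg sinθ/(1+k).
With N = Mg cosθ, the no-slip condition f ≤ μN gives μ_min = f/N = k tanθ/(1+k).
μ_min = 0.5 × tan19.2° / 1.5 ≈ 0.116.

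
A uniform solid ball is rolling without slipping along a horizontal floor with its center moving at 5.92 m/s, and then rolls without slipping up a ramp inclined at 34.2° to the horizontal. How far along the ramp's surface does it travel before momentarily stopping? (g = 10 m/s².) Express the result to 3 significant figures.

For this body I = (2/5)MR², i.e. k = I/(MR²) = 0.4.
Rolling without slipping gives ω = v/R, so the total kinetic energy is ½Mv² + ½Iω² = ½(1+k)Mv² = (7/10)Mv².
Setting this equal to Mgh gives the vertical rise h = (1+k)v₀²/(2g) = 1.4×5.92²/(2×10) = 2.453 m.
The distance along the slope is d = h/sinθ = 2.453/sin34.2° ≈ 4.36 m.

d ≈ 4.36 m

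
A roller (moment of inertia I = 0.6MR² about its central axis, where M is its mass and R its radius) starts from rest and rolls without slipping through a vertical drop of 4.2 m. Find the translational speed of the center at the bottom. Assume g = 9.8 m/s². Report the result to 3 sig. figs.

v ≈ 7.17 m/s

For this body I = 0.6MR², i.e. k = I/(MR²) = 0.6.
The rolling condition ω = v/R makes the rotational term ½I(v/R)² = ½kMv², so KE_total = ½(1+k)Mv² = (4/5)Mv².
Setting Mgh = (4/5)Mv² gives v = √(2gh/(1+k)) = √(2·9.8·4.2/1.6) ≈ 7.17 m/s.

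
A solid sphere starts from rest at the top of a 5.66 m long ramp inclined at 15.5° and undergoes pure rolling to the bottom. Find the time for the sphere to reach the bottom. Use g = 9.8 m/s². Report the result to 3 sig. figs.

With I = (2/5)MR², the ratio k = I/(MR²) is 0.4.
Translational: Mg sinθ − f = Ma. Rotational about the CM: fR = Iα = kMRa, so f = kMa.
Hence a = g sinθ/(1+k) = 9.8×sin15.5°/1.4 = 1.871 m/s².
With constant a from rest, t = √(2L/a) = √(2·5.66/1.871) ≈ 2.46 s.

t ≈ 2.46 s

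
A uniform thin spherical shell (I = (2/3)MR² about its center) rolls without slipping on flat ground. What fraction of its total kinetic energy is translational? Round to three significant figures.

For this body I = (2/3)MR², i.e. k = I/(MR²) = 2/3.
With ω = v/R, KE_trans = ½Mv² and KE_rot = ½Iω² = ½kMv², so KE_total = ½(1+k)Mv².
The translational fraction is therefore 1/(1+k) = 1/1.667 ≈ 0.600.

fraction ≈ 0.600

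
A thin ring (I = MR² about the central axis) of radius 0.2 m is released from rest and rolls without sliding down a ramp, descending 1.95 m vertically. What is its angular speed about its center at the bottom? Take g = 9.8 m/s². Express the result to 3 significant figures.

ω ≈ 21.9 rad/s

The moment of inertia is MR², giving k ≡ I/(MR²) = 1.
Pure rolling means v = ωR; then KE = ½Mv² + ½I(v/R)² = ½(1+k)Mv² = Mv².
Energy conservation Mgh = ½(1+k)Mv² gives v = √(2gh/(1+k)) = √(2 × 9.8 × 1.95 / 2) = 4.371 m/s.
Then ω = v/R = 4.371 / 0.2 ≈ 21.9 rad/s.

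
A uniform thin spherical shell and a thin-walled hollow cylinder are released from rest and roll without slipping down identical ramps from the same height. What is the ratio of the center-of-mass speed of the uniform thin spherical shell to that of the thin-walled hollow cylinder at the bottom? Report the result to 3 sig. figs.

Each satisfies Mgh = ½(1+k)Mv² with k = I/(MR²), so v ∝ 1/√(1+k).
For the uniform thin spherical shell k = 2/3; for the thin-walled hollow cylinder k = 1.
v₁/v₂ = √((1+k₂)/(1+k₁)) = √(2/1.667) ≈ 1.10.

v_ratio ≈ 1.10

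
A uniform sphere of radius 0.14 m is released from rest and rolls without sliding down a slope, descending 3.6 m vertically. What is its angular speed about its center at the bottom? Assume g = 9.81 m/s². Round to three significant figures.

ω ≈ 50.7 rad/s

Here I = (2/5)MR², so the shape factor k = I/(MR²) = 0.4.
Since it rolls without slipping, ω = v/R and KE = ½Mv² + ½Iω² = ½(1+k)Mv² = (7/10)Mv².
Energy conservation Mgh = ½(1+k)Mv² gives v = √(2gh/(1+k)) = √(2 × 9.81 × 3.6 / 1.4) = 7.103 m/s.
Then ω = v/R = 7.103 / 0.14 ≈ 50.7 rad/s.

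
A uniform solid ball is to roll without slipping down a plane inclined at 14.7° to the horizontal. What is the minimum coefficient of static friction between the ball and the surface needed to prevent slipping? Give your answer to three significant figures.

μ_min ≈ 0.0750

With I = (2/5)MR², the ratio k = I/(MR²) is 0.4.
Along the incline Mg sinθ − f = Ma, and torque about the center fR = Iα = kMR²(a/R) gives f = kMa.
These give a = g sinθ/(1+k) and the required friction f = kMg sinθ/(1+k).
With N = Mg cosθ, the no-slip condition f ≤ μN gives μ_min = f/N = k tanθ/(1+k).
μ_min = 0.4 × tan14.7° / 1.4 ≈ 0.0750.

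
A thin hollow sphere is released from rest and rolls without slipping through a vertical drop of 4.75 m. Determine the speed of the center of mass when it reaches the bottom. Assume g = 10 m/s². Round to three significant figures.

For this body I = (2/3)MR², i.e. k = I/(MR²) = 2/3.
Rolling without slipping gives ω = v/R, so the total kinetic energy is ½Mv² + ½Iω² = ½(1+k)Mv² = (5/6)Mv².
Energy conservation: Mgh = (5/6)Mv², so v = √(2gh/(1+k)) = √(2 × 10 × 4.75 / 1.667) ≈ 7.55 m/s.

v ≈ 7.55 m/s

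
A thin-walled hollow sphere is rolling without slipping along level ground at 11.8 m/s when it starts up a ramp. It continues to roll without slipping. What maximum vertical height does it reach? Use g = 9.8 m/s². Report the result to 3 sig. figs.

Here I = (2/3)MR², so the shape factor k = I/(MR²) = 2/3.
Rolling without slipping gives ω = v/R, so the total kinetic energy is ½Mv² + ½Iω² = ½(1+k)Mv² = (5/6)Mv².
All of this converts to potential energy at the highest point: (5/6)Mv₀² = Mgh.
Thus h = (1+k)v₀²/(2g) = 1.667 × 11.8² / (2 × 9.8) ≈ 11.8 m.

h ≈ 11.8 m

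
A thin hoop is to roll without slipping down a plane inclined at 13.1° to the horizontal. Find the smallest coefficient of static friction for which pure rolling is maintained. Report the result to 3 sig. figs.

For this body I = MR², i.e. k = I/(MR²) = 1.
Along the incline Mg sinθ − f = Ma, and torque about the center fR = Iα = kMR²(a/R) gives f = kMa.
These give a = g sinθ/(1+k) and the required friction f = kMg sinθ/(1+k).
With N = Mg cosθ, the no-slip condition f ≤ μN gives μ_min = f/N = k tanθ/(1+k).
μ_min = 1 × tan13.1° / 2 ≈ 0.116.

μ_min ≈ 0.116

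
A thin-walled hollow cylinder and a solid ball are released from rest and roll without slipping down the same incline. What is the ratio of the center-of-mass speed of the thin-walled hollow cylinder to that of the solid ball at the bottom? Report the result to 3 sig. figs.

v_ratio ≈ 0.837

Each satisfies Mgh = ½(1+k)Mv² with k = I/(MR²), so v ∝ 1/√(1+k).
For the thin-walled hollow cylinder k = 1; for the solid ball k = 0.4.
v₁/v₂ = √((1+k₂)/(1+k₁)) = √(1.4/2) ≈ 0.837.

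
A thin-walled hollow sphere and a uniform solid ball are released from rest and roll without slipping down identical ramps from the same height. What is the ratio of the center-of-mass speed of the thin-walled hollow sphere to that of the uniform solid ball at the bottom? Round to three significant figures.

v_ratio ≈ 0.917

Each satisfies Mgh = ½(1+k)Mv² with k = I/(MR²), so v ∝ 1/√(1+k).
For the thin-walled hollow sphere k = 2/3; for the uniform solid ball k = 0.4.
v₁/v₂ = √((1+k₂)/(1+k₁)) = √(1.4/1.667) ≈ 0.917.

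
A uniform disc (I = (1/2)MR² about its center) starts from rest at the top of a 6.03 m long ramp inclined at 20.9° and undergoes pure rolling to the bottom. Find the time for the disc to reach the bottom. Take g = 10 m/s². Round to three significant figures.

t ≈ 2.25 s

Here I = (1/2)MR², so the shape factor k = I/(MR²) = 0.5.
Translational: Mg sinθ − f = Ma. Rotational about the CM: fR = Iα = kMRa, so f = kMa.
Hence a = g sinθ/(1+k) = 10×sin20.9°/1.5 = 2.378 m/s².
With constant a from rest, t = √(2L/a) = √(2·6.03/2.378) ≈ 2.25 s.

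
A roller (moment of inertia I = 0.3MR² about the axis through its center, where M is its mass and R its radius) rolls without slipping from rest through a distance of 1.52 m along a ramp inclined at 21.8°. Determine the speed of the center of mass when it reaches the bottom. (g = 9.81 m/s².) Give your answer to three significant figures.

The moment of inertia is 0.3MR², giving k ≡ I/(MR²) = 0.3.
The rolling condition ω = v/R makes the rotational term ½I(v/R)² = ½kMv², so KE_total = ½(1+k)Mv² = (13/20)Mv².
The vertical drop is h = L sinθ = 1.52 × sin21.8° = 0.5645 m.
Energy conservation: Mgh = (13/20)Mv², so v = √(2gh/(1+k)) = √(2 × 9.81 × 0.5645 / 1.3) ≈ 2.92 m/s.

v ≈ 2.92 m/s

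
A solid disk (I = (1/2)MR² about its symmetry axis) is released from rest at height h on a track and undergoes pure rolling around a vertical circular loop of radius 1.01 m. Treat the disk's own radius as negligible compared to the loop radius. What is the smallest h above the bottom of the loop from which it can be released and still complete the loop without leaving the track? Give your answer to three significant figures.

For this body I = (1/2)MR², i.e. k = I/(MR²) = 0.5.
At the top, contact is just lost when gravity alone supplies the centripetal force: Mg = Mv_top²/r, i.e. v_top² = gr.
With ω = v/R, the kinetic energy at speed v is ½(1+k)Mv² = (3/4)Mv².
Energy conservation from release (height h) to the top (height 2r): Mgh = Mg(2r) + (3/4)M·gr.
Thus h_min = 2r + (1+k)r/2 = r(2 + 1.5/2) = 1.01 × 2.75 ≈ 2.78 m.

h_min ≈ 2.78 m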